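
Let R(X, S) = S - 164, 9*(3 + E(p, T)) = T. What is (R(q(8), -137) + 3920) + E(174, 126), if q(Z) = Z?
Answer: 3630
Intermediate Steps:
E(p, T) = -3 + T/9
R(X, S) = -164 + S
(R(q(8), -137) + 3920) + E(174, 126) = ((-164 - 137) + 3920) + (-3 + (⅑)*126) = (-301 + 3920) + (-3 + 14) = 3619 + 11 = 3630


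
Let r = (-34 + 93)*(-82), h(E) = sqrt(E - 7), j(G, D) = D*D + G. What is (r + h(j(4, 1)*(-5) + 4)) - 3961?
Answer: -8799 + 2*I*sqrt(7) ≈ -8799.0 + 5.2915*I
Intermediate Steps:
j(G, D) = G + D**2 (j(G, D) = D**2 + G = G + D**2)
h(E) = sqrt(-7 + E)
r = -4838 (r = 59*(-82) = -4838)
(r + h(j(4, 1)*(-5) + 4)) - 3961 = (-4838 + sqrt(-7 + ((4 + 1**2)*(-5) + 4))) - 3961 = (-4838 + sqrt(-7 + ((4 + 1)*(-5) + 4))) - 3961 = (-4838 + sqrt(-7 + (5*(-5) + 4))) - 3961 = (-4838 + sqrt(-7 + (-25 + 4))) - 3961 = (-4838 + sqrt(-7 - 21)) - 3961 = (-4838 + sqrt(-28)) - 3961 = (-4838 + 2*I*sqrt(7)) - 3961 = -8799 + 2*I*sqrt(7)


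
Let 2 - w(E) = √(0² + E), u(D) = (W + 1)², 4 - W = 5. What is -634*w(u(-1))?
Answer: -1268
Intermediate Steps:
W = -1 (W = 4 - 1*5 = 4 - 5 = -1)
u(D) = 0 (u(D) = (-1 + 1)² = 0² = 0)
w(E) = 2 - √E (w(E) = 2 - √(0² + E) = 2 - √(0 + E) = 2 - √E)
-634*w(u(-1)) = -634*(2 - √0) = -634*(2 - 1*0) = -634*(2 + 0) = -634*2 = -1268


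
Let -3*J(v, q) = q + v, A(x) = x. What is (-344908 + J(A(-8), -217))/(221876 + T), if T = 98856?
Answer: -344833/320732 ≈ -1.0751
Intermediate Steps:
J(v, q) = -q/3 - v/3 (J(v, q) = -(q + v)/3 = -q/3 - v/3)
(-344908 + J(A(-8), -217))/(221876 + T) = (-344908 + (-⅓*(-217) - ⅓*(-8)))/(221876 + 98856) = (-344908 + (217/3 + 8/3))/320732 = (-344908 + 75)*(1/320732) = -344833*1/320732 = -344833/320732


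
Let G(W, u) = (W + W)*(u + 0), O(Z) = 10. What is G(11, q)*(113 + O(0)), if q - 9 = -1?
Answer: 21648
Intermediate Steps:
q = 8 (q = 9 - 1 = 8)
G(W, u) = 2*W*u (G(W, u) = (2*W)*u = 2*W*u)
G(11, q)*(113 + O(0)) = (2*11*8)*(113 + 10) = 176*123 = 21648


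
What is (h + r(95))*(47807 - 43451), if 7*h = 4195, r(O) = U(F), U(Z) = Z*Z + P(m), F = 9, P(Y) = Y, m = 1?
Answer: 20773764/7 ≈ 2.9677e+6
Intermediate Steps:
U(Z) = 1 + Z**2 (U(Z) = Z*Z + 1 = Z**2 + 1 = 1 + Z**2)
r(O) = 82 (r(O) = 1 + 9**2 = 1 + 81 = 82)
h = 4195/7 (h = (1/7)*4195 = 4195/7 ≈ 599.29)
(h + r(95))*(47807 - 43451) = (4195/7 + 82)*(47807 - 43451) = (4769/7)*4356 = 20773764/7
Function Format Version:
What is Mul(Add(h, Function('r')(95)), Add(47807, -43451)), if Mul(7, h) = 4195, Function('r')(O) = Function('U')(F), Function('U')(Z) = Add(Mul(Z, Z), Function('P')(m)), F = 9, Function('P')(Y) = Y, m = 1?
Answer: Rational(20773764, 7) ≈ 2.9677e+6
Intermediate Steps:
Function('U')(Z) = Add(1, Pow(Z, 2)) (Function('U')(Z) = Add(Mul(Z, Z), 1) = Add(Pow(Z, 2), 1) = Add(1, Pow(Z, 2)))
Function('r')(O) = 82 (Function('r')(O) = Add(1, Pow(9, 2)) = Add(1, 81) = 82)
h = Rational(4195, 7) (h = Mul(Rational(1, 7), 4195) = Rational(4195, 7) ≈ 599.29)
Mul(Add(h, Function('r')(95)), Add(47807, -43451)) = Mul(Add(Rational(4195, 7), 82), Add(47807, -43451)) = Mul(Rational(4769, 7), 4356) = Rational(20773764, 7)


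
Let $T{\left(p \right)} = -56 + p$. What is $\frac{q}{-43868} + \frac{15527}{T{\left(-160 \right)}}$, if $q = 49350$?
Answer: $- \frac{172949509}{2368872} \approx -73.009$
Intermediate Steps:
$\frac{q}{-43868} + \frac{15527}{T{\left(-160 \right)}} = \frac{49350}{-43868} + \frac{15527}{-56 - 160} = 49350 \left(- \frac{1}{43868}\right) + \frac{15527}{-216} = - \frac{24675}{21934} + 15527 \left(- \frac{1}{216}\right) = - \frac{24675}{21934} - \frac{15527}{216} = - \frac{172949509}{2368872}$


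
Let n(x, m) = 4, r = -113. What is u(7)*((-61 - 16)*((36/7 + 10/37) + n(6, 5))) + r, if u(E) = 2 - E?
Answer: 129909/37 ≈ 3511.1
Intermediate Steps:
u(7)*((-61 - 16)*((36/7 + 10/37) + n(6, 5))) + r = (2 - 1*7)*((-61 - 16)*((36/7 + 10/37) + 4)) - 113 = (2 - 7)*(-77*((36*(1/7) + 10*(1/37)) + 4)) - 113 = -(-385)*((36/7 + 10/37) + 4) - 113 = -(-385)*(1402/259 + 4) - 113 = -(-385)*2438/259 - 113 = -5*(-26818/37) - 113 = 134090/37 - 113 = 129909/37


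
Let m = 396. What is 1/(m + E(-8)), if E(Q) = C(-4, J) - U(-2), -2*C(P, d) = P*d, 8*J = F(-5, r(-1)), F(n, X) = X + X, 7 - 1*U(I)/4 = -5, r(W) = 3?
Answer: 2/699 ≈ 0.0028612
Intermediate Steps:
U(I) = 48 (U(I) = 28 - 4*(-5) = 28 + 20 = 48)
F(n, X) = 2*X
J = 3/4 (J = (2*3)/8 = (1/8)*6 = 3/4 ≈ 0.75000)
C(P, d) = -P*d/2
E(Q) = -93/2 (E(Q) = -1/2*(-4)*3/4 - 1*48 = 3/2 - 48 = -93/2)
1/(m + E(-8)) = 1/(396 - 93/2) = 1/(699/2) = 2/699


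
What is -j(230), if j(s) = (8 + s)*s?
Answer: -54740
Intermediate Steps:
j(s) = s*(8 + s)
-j(230) = -230*(8 + 230) = -230*238 = -1*54740 = -54740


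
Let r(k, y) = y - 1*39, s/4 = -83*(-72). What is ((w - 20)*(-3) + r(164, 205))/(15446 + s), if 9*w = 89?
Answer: 589/118050 ≈ 0.0049894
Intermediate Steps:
w = 89/9 (w = (⅑)*89 = 89/9 ≈ 9.8889)
s = 23904 (s = 4*(-83*(-72)) = 4*5976 = 23904)
r(k, y) = -39 + y (r(k, y) = y - 39 = -39 + y)
((w - 20)*(-3) + r(164, 205))/(15446 + s) = ((89/9 - 20)*(-3) + (-39 + 205))/(15446 + 23904) = (-91/9*(-3) + 166)/39350 = (91/3 + 166)*(1/39350) = (589/3)*(1/39350) = 589/118050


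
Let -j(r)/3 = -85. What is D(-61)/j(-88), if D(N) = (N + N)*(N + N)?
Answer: 14884/255 ≈ 58.369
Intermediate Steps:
j(r) = 255 (j(r) = -3*(-85) = 255)
D(N) = 4*N² (D(N) = (2*N)*(2*N) = 4*N²)
D(-61)/j(-88) = (4*(-61)²)/255 = (4*3721)*(1/255) = 14884*(1/255) = 14884/255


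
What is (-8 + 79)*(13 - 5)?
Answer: 568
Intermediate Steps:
(-8 + 79)*(13 - 5) = 71*8 = 568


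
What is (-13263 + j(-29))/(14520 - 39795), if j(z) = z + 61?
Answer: 13231/25275 ≈ 0.52348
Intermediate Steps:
j(z) = 61 + z
(-13263 + j(-29))/(14520 - 39795) = (-13263 + (61 - 29))/(14520 - 39795) = (-13263 + 32)/(-25275) = -13231*(-1/25275) = 13231/25275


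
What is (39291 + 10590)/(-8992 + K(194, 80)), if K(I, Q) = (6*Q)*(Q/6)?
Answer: -16627/864 ≈ -19.244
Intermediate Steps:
K(I, Q) = Q² (K(I, Q) = (6*Q)*(Q*(⅙)) = (6*Q)*(Q/6) = Q²)
(39291 + 10590)/(-8992 + K(194, 80)) = (39291 + 10590)/(-8992 + 80²) = 49881/(-8992 + 6400) = 49881/(-2592) = 49881*(-1/2592) = -16627/864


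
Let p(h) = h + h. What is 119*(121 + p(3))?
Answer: 15113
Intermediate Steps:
p(h) = 2*h
119*(121 + p(3)) = 119*(121 + 2*3) = 119*(121 + 6) = 119*127 = 15113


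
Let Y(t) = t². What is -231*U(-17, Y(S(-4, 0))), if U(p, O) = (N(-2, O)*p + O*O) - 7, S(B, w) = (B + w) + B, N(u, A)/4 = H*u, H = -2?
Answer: -881727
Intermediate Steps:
N(u, A) = -8*u (N(u, A) = 4*(-2*u) = -8*u)
S(B, w) = w + 2*B
U(p, O) = -7 + O² + 16*p (U(p, O) = ((-8*(-2))*p + O*O) - 7 = (16*p + O²) - 7 = (O² + 16*p) - 7 = -7 + O² + 16*p)
-231*U(-17, Y(S(-4, 0))) = -231*(-7 + ((0 + 2*(-4))²)² + 16*(-17)) = -231*(-7 + ((0 - 8)²)² - 272) = -231*(-7 + ((-8)²)² - 272) = -231*(-7 + 64² - 272) = -231*(-7 + 4096 - 272) = -231*3817 = -881727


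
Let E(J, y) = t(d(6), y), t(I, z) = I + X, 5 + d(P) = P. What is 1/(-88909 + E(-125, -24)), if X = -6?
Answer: -1/88914 ≈ -1.1247e-5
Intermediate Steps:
d(P) = -5 + P
t(I, z) = -6 + I (t(I, z) = I - 6 = -6 + I)
E(J, y) = -5 (E(J, y) = -6 + (-5 + 6) = -6 + 1 = -5)
1/(-88909 + E(-125, -24)) = 1/(-88909 - 5) = 1/(-88914) = -1/88914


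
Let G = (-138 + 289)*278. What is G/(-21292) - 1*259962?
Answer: -2767576441/10646 ≈ -2.5996e+5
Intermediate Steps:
G = 41978 (G = 151*278 = 41978)
G/(-21292) - 1*259962 = 41978/(-21292) - 1*259962 = 41978*(-1/21292) - 259962 = -20989/10646 - 259962 = -2767576441/10646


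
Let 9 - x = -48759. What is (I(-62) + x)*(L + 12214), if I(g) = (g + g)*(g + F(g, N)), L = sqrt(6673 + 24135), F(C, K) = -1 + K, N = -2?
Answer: 694097192 + 113656*sqrt(7702) ≈ 7.0407e+8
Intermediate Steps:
x = 48768 (x = 9 - 1*(-48759) = 9 + 48759 = 48768)
L = 2*sqrt(7702) (L = sqrt(30808) = 2*sqrt(7702) ≈ 175.52)
I(g) = 2*g*(-3 + g) (I(g) = (g + g)*(g + (-1 - 2)) = (2*g)*(g - 3) = (2*g)*(-3 + g) = 2*g*(-3 + g))
(I(-62) + x)*(L + 12214) = (2*(-62)*(-3 - 62) + 48768)*(2*sqrt(7702) + 12214) = (2*(-62)*(-65) + 48768)*(12214 + 2*sqrt(7702)) = (8060 + 48768)*(12214 + 2*sqrt(7702)) = 56828*(12214 + 2*sqrt(7702)) = 694097192 + 113656*sqrt(7702)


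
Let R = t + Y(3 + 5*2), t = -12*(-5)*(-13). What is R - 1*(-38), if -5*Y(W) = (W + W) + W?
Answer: -3749/5 ≈ -749.80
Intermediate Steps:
t = -780 (t = 60*(-13) = -780)
Y(W) = -3*W/5 (Y(W) = -((W + W) + W)/5 = -(2*W + W)/5 = -3*W/5)
R = -3939/5 (R = -780 - 3*(3 + 5*2)/5 = -780 - 3*(3 + 10)/5 = -780 - 3/5*13 = -780 - 39/5 = -3939/5 ≈ -787.80)
R - 1*(-38) = -3939/5 - 1*(-38) = -3939/5 + 38 = -3749/5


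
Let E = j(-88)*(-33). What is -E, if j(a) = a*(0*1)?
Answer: 0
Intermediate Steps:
j(a) = 0 (j(a) = a*0 = 0)
E = 0 (E = 0*(-33) = 0)
-E = -1*0 = 0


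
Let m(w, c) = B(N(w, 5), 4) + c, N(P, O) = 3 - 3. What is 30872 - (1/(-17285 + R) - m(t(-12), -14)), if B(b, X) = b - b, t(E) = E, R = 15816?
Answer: 45330403/1469 ≈ 30858.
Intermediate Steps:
N(P, O) = 0
B(b, X) = 0
m(w, c) = c (m(w, c) = 0 + c = c)
30872 - (1/(-17285 + R) - m(t(-12), -14)) = 30872 - (1/(-17285 + 15816) - 1*(-14)) = 30872 - (1/(-1469) + 14) = 30872 - (-1/1469 + 14) = 30872 - 1*20565/1469 = 30872 - 20565/1469 = 45330403/1469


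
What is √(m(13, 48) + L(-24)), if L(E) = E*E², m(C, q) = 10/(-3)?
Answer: I*√124446/3 ≈ 117.59*I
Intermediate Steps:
m(C, q) = -10/3 (m(C, q) = 10*(-⅓) = -10/3)
L(E) = E³
√(m(13, 48) + L(-24)) = √(-10/3 + (-24)³) = √(-10/3 - 13824) = √(-41482/3) = I*√124446/3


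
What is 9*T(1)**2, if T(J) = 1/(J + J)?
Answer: 9/4 ≈ 2.2500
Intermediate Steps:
T(J) = 1/(2*J)
9*T(1)**2 = 9*((1/2)/1)**2 = 9*((1/2)*1)**2 = 9*(1/2)**2 = 9*(1/4) = 9/4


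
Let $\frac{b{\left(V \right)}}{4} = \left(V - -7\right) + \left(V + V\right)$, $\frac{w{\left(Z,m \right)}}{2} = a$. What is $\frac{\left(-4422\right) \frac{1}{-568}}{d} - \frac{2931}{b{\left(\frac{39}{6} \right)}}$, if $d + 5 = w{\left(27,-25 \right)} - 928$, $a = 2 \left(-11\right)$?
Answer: $- \frac{406746537}{14705804} \approx -27.659$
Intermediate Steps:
$a = -22$
$w{\left(Z,m \right)} = -44$ ($w{\left(Z,m \right)} = 2 \left(-22\right) = -44$)
$d = -977$ ($d = -5 - 972 = -977$)
$b{\left(V \right)} = 28 + 12 V$ ($b{\left(V \right)} = 4 \left(\left(V - -7\right) + \left(V + V\right)\right) = 4 \left(\left(V + 7\right) + 2 V\right) = 4 \left(\left(7 + V\right) + 2 V\right) = 4 \left(7 + 3 V\right) = 28 + 12 V$)
$\frac{\left(-4422\right) \frac{1}{-568}}{d} - \frac{2931}{b{\left(\frac{39}{6} \right)}} = \frac{\left(-4422\right) \frac{1}{-568}}{-977} - \frac{2931}{28 + 12 \cdot \frac{39}{6}} = \left(-4422\right) \left(- \frac{1}{568}\right) \left(- \frac{1}{977}\right) - \frac{2931}{28 + 12 \cdot 39 \cdot \frac{1}{6}} = \frac{2211}{284} \left(- \frac{1}{977}\right) - \frac{2931}{28 + 12 \cdot \frac{13}{2}} = - \frac{2211}{277468} - \frac{2931}{28 + 78} = - \frac{2211}{277468} - \frac{2931}{106} = - \frac{406746537}{14705804}$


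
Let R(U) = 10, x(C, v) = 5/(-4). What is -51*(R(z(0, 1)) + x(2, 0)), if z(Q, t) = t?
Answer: -1785/4 ≈ -446.25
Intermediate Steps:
x(C, v) = -5/4 (x(C, v) = 5*(-¼) = -5/4)
-51*(R(z(0, 1)) + x(2, 0)) = -51*(10 - 5/4) = -51*35/4 = -1785/4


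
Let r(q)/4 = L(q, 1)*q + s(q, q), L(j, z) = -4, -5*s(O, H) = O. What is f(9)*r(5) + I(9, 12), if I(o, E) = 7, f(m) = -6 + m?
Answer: -245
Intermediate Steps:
s(O, H) = -O/5
r(q) = -84*q/5 (r(q) = 4*(-4*q - q/5) = 4*(-21*q/5) = -84*q/5)
f(9)*r(5) + I(9, 12) = (-6 + 9)*(-84/5*5) + 7 = 3*(-84) + 7 = -252 + 7 = -245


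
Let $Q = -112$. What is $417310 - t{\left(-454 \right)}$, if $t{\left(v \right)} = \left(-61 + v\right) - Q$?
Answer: $417713$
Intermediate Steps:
$t{\left(v \right)} = 51 + v$ ($t{\left(v \right)} = \left(-61 + v\right) - -112 = \left(-61 + v\right) + 112 = 51 + v$)
$417310 - t{\left(-454 \right)} = 417310 - \left(51 - 454\right) = 417310 - -403 = 417310 + 403 = 417713$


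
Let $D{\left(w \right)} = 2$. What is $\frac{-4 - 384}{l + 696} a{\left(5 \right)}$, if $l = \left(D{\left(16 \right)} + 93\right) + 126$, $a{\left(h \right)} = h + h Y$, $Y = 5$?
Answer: $- \frac{11640}{917} \approx -12.694$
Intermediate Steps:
$a{\left(h \right)} = 6 h$ ($a{\left(h \right)} = h + h 5 = h + 5 h = 6 h$)
$l = 221$ ($l = \left(2 + 93\right) + 126 = 95 + 126 = 221$)
$\frac{-4 - 384}{l + 696} a{\left(5 \right)} = \frac{-4 - 384}{221 + 696} \cdot 6 \cdot 5 = - \frac{388}{917} \cdot 30 = \left(-388\right) \frac{1}{917} \cdot 30 = \left(- \frac{388}{917}\right) 30 = - \frac{11640}{917}$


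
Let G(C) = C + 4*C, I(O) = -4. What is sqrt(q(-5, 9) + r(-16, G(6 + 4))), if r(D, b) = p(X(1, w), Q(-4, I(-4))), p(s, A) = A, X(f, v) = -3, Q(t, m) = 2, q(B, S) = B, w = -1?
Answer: I*sqrt(3) ≈ 1.732*I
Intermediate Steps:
G(C) = 5*C
r(D, b) = 2
sqrt(q(-5, 9) + r(-16, G(6 + 4))) = sqrt(-5 + 2) = sqrt(-3) = I*sqrt(3)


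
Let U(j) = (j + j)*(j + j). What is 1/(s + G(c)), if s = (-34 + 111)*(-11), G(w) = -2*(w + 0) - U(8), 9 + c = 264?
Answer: -1/1613 ≈ -0.00061996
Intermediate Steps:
U(j) = 4*j**2 (U(j) = (2*j)*(2*j) = 4*j**2)
c = 255 (c = -9 + 264 = 255)
G(w) = -256 - 2*w (G(w) = -2*(w + 0) - 4*8**2 = -2*w - 4*64 = -2*w - 1*256 = -2*w - 256 = -256 - 2*w)
s = -847 (s = 77*(-11) = -847)
1/(s + G(c)) = 1/(-847 + (-256 - 2*255)) = 1/(-847 + (-256 - 510)) = 1/(-847 - 766) = 1/(-1613) = -1/1613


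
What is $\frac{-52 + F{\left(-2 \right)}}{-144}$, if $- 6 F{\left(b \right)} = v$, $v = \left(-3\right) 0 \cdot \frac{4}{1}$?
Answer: $\frac{13}{36} \approx 0.36111$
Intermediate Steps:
$v = 0$ ($v = 0 \cdot 4 \cdot 1 = 0 \cdot 4 = 0$)
$F{\left(b \right)} = 0$ ($F{\left(b \right)} = \left(- \frac{1}{6}\right) 0 = 0$)
$\frac{-52 + F{\left(-2 \right)}}{-144} = \frac{-52 + 0}{-144} = \left(-52\right) \left(- \frac{1}{144}\right) = \frac{13}{36}$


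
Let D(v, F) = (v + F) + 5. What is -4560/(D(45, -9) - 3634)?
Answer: 4560/3593 ≈ 1.2691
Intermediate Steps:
D(v, F) = 5 + F + v (D(v, F) = (F + v) + 5 = 5 + F + v)
-4560/(D(45, -9) - 3634) = -4560/((5 - 9 + 45) - 3634) = -4560/(41 - 3634) = -4560/(-3593) = -4560*(-1/3593) = 4560/3593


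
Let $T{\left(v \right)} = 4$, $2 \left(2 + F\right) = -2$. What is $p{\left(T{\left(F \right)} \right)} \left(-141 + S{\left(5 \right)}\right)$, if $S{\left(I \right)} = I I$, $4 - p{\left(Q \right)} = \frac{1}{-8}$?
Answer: $- \frac{957}{2} \approx -478.5$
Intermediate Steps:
$F = -3$ ($F = -2 + \frac{1}{2} \left(-2\right) = -2 - 1 = -3$)
$p{\left(Q \right)} = \frac{33}{8}$ ($p{\left(Q \right)} = 4 - \frac{1}{-8} = 4 - - \frac{1}{8} = 4 + \frac{1}{8} = \frac{33}{8}$)
$S{\left(I \right)} = I^{2}$
$p{\left(T{\left(F \right)} \right)} \left(-141 + S{\left(5 \right)}\right) = \frac{33 \left(-141 + 5^{2}\right)}{8} = \frac{33 \left(-141 + 25\right)}{8} = \frac{33}{8} \left(-116\right) = - \frac{957}{2}$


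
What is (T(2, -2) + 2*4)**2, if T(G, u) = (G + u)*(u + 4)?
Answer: 64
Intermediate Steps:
T(G, u) = (4 + u)*(G + u) (T(G, u) = (G + u)*(4 + u) = (4 + u)*(G + u))
(T(2, -2) + 2*4)**2 = (((-2)**2 + 4*2 + 4*(-2) + 2*(-2)) + 2*4)**2 = ((4 + 8 - 8 - 4) + 8)**2 = (0 + 8)**2 = 8**2 = 64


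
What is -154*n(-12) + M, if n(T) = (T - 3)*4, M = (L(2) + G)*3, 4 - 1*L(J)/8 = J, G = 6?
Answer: 9306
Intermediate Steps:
L(J) = 32 - 8*J
M = 66 (M = ((32 - 8*2) + 6)*3 = ((32 - 16) + 6)*3 = (16 + 6)*3 = 22*3 = 66)
n(T) = -12 + 4*T (n(T) = (-3 + T)*4 = -12 + 4*T)
-154*n(-12) + M = -154*(-12 + 4*(-12)) + 66 = -154*(-12 - 48) + 66 = -154*(-60) + 66 = 9240 + 66 = 9306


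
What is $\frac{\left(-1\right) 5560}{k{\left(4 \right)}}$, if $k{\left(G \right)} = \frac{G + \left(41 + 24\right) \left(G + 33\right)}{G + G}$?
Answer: $- \frac{44480}{2409} \approx -18.464$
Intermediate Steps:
$k{\left(G \right)} = \frac{2145 + 66 G}{2 G}$ ($k{\left(G \right)} = \frac{G + 65 \left(33 + G\right)}{2 G} = \left(G + \left(2145 + 65 G\right)\right) \frac{1}{2 G} = \left(2145 + 66 G\right) \frac{1}{2 G} = \frac{2145 + 66 G}{2 G}$)
$\frac{\left(-1\right) 5560}{k{\left(4 \right)}} = \frac{\left(-1\right) 5560}{33 + \frac{2145}{2 \cdot 4}} = - \frac{5560}{33 + \frac{2145}{2} \cdot \frac{1}{4}} = - \frac{5560}{33 + \frac{2145}{8}} = - \frac{5560}{\frac{2409}{8}} = \left(-5560\right) \frac{8}{2409} = - \frac{44480}{2409}$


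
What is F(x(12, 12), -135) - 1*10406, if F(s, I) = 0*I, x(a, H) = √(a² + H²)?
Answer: -10406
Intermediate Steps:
x(a, H) = √(H² + a²)
F(s, I) = 0
F(x(12, 12), -135) - 1*10406 = 0 - 1*10406 = 0 - 10406 = -10406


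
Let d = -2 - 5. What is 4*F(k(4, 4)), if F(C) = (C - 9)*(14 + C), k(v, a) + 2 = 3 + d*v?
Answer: 1872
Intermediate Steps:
d = -7
k(v, a) = 1 - 7*v (k(v, a) = -2 + (3 - 7*v) = 1 - 7*v)
F(C) = (-9 + C)*(14 + C)
4*F(k(4, 4)) = 4*(-126 + (1 - 7*4)**2 + 5*(1 - 7*4)) = 4*(-126 + (1 - 28)**2 + 5*(1 - 28)) = 4*(-126 + (-27)**2 + 5*(-27)) = 4*(-126 + 729 - 135) = 4*468 = 1872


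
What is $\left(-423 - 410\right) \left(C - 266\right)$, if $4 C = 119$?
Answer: $\frac{787185}{4} \approx 1.968 \cdot 10^{5}$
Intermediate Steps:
$C = \frac{119}{4}$ ($C = \frac{1}{4} \cdot 119 = \frac{119}{4} \approx 29.75$)
$\left(-423 - 410\right) \left(C - 266\right) = \left(-423 - 410\right) \left(\frac{119}{4} - 266\right) = \left(-833\right) \left(- \frac{945}{4}\right) = \frac{787185}{4}$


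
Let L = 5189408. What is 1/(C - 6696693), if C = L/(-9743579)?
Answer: -9743579/65249762473655 ≈ -1.4933e-7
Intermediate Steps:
C = -5189408/9743579 (C = 5189408/(-9743579) = 5189408*(-1/9743579) = -5189408/9743579 ≈ -0.53260)
1/(C - 6696693) = 1/(-5189408/9743579 - 6696693) = 1/(-65249762473655/9743579) = -9743579/65249762473655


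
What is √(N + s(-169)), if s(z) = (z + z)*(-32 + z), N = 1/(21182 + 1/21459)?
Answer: 3*√1559635591507027766011/454544539 ≈ 260.65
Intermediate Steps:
N = 21459/454544539 (N = 1/(21182 + 1/21459) = 1/(454544539/21459) = 21459/454544539 ≈ 4.7210e-5)
s(z) = 2*z*(-32 + z) (s(z) = (2*z)*(-32 + z) = 2*z*(-32 + z))
√(N + s(-169)) = √(21459/454544539 + 2*(-169)*(-32 - 169)) = √(21459/454544539 + 2*(-169)*(-201)) = √(21459/454544539 + 67938) = √(30880846912041/454544539) = 3*√1559635591507027766011/454544539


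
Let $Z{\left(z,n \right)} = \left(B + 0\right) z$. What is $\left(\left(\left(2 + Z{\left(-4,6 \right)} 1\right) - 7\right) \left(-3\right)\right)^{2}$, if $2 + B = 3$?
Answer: $729$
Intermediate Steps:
$B = 1$ ($B = -2 + 3 = 1$)
$Z{\left(z,n \right)} = z$ ($Z{\left(z,n \right)} = \left(1 + 0\right) z = 1 z = z$)
$\left(\left(\left(2 + Z{\left(-4,6 \right)} 1\right) - 7\right) \left(-3\right)\right)^{2} = \left(\left(\left(2 - 4\right) - 7\right) \left(-3\right)\right)^{2} = \left(\left(-2 - 7\right) \left(-3\right)\right)^{2} = \left(\left(-9\right) \left(-3\right)\right)^{2} = 27^{2} = 729$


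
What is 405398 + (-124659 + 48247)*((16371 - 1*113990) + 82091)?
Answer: 1186930934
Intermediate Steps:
405398 + (-124659 + 48247)*((16371 - 1*113990) + 82091) = 405398 - 76412*((16371 - 113990) + 82091) = 405398 - 76412*(-97619 + 82091) = 405398 - 76412*(-15528) = 405398 + 1186525536 = 1186930934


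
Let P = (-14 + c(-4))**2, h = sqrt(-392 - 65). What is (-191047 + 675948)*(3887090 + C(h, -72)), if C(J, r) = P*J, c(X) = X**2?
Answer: 1884853828090 + 1939604*I*sqrt(457) ≈ 1.8849e+12 + 4.1464e+7*I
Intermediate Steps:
h = I*sqrt(457) (h = sqrt(-457) = I*sqrt(457) ≈ 21.378*I)
P = 4 (P = (-14 + (-4)**2)**2 = (-14 + 16)**2 = 2**2 = 4)
C(J, r) = 4*J
(-191047 + 675948)*(3887090 + C(h, -72)) = (-191047 + 675948)*(3887090 + 4*(I*sqrt(457))) = 484901*(3887090 + 4*I*sqrt(457)) = 1884853828090 + 1939604*I*sqrt(457)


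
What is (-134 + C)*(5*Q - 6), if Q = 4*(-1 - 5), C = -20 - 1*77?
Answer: 29106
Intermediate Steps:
C = -97 (C = -20 - 77 = -97)
Q = -24 (Q = 4*(-6) = -24)
(-134 + C)*(5*Q - 6) = (-134 - 97)*(5*(-24) - 6) = -231*(-120 - 6) = -231*(-126) = 29106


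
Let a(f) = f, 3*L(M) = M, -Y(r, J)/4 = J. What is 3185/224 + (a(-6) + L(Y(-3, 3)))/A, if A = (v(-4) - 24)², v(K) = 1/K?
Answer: 4275975/301088 ≈ 14.202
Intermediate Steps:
v(K) = 1/K
Y(r, J) = -4*J
L(M) = M/3
A = 9409/16 (A = (1/(-4) - 24)² = (-¼ - 24)² = (-97/4)² = 9409/16 ≈ 588.06)
3185/224 + (a(-6) + L(Y(-3, 3)))/A = 3185/224 + (-6 + (-4*3)/3)/(9409/16) = 3185*(1/224) + (-6 + (⅓)*(-12))*(16/9409) = 455/32 + (-6 - 4)*(16/9409) = 455/32 - 10*16/9409 = 455/32 - 160/9409 = 4275975/301088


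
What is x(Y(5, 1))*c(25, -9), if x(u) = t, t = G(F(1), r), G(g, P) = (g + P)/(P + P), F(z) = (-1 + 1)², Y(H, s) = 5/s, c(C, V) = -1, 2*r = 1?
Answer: -½ ≈ -0.50000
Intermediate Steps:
r = ½ (r = (½)*1 = ½ ≈ 0.50000)
F(z) = 0 (F(z) = 0² = 0)
G(g, P) = (P + g)/(2*P) (G(g, P) = (P + g)/((2*P)) = (P + g)*(1/(2*P)) = (P + g)/(2*P))
t = ½ (t = (½ + 0)/(2*(½)) = (½)*2*(½) = ½ ≈ 0.50000)
x(u) = ½
x(Y(5, 1))*c(25, -9) = (½)*(-1) = -½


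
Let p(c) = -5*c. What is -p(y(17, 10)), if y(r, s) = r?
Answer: 85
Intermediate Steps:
-p(y(17, 10)) = -(-5)*17 = -1*(-85) = 85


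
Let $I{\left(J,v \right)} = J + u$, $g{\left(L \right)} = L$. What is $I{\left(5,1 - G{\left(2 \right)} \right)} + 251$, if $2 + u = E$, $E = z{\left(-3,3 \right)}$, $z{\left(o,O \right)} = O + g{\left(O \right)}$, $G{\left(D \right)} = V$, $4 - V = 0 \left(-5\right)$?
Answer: $260$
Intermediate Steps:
$V = 4$ ($V = 4 - 0 \left(-5\right) = 4 - 0 = 4 + 0 = 4$)
$G{\left(D \right)} = 4$
$z{\left(o,O \right)} = 2 O$ ($z{\left(o,O \right)} = O + O = 2 O$)
$E = 6$ ($E = 2 \cdot 3 = 6$)
$u = 4$ ($u = -2 + 6 = 4$)
$I{\left(J,v \right)} = 4 + J$ ($I{\left(J,v \right)} = J + 4 = 4 + J$)
$I{\left(5,1 - G{\left(2 \right)} \right)} + 251 = \left(4 + 5\right) + 251 = 9 + 251 = 260$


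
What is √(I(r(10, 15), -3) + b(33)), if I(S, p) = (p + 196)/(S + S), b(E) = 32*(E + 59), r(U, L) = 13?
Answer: √1995162/26 ≈ 54.327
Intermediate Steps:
b(E) = 1888 + 32*E (b(E) = 32*(59 + E) = 1888 + 32*E)
I(S, p) = (196 + p)/(2*S) (I(S, p) = (196 + p)/((2*S)) = (196 + p)*(1/(2*S)) = (196 + p)/(2*S))
√(I(r(10, 15), -3) + b(33)) = √((½)*(196 - 3)/13 + (1888 + 32*33)) = √((½)*(1/13)*193 + (1888 + 1056)) = √(193/26 + 2944) = √(76737/26) = √1995162/26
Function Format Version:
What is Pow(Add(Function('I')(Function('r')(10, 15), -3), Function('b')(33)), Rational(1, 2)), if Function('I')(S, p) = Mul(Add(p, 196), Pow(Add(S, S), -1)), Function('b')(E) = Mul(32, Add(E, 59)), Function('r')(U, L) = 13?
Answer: Mul(Rational(1, 26), Pow(1995162, Rational(1, 2))) ≈ 54.327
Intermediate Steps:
Function('b')(E) = Add(1888, Mul(32, E)) (Function('b')(E) = Mul(32, Add(59, E)) = Add(1888, Mul(32, E)))
Function('I')(S, p) = Mul(Rational(1, 2), Pow(S, -1), Add(196, p)) (Function('I')(S, p) = Mul(Add(196, p), Pow(Mul(2, S), -1)) = Mul(Add(196, p), Mul(Rational(1, 2), Pow(S, -1))) = Mul(Rational(1, 2), Pow(S, -1), Add(196, p)))
Pow(Add(Function('I')(Function('r')(10, 15), -3), Function('b')(33)), Rational(1, 2)) = Pow(Add(Mul(Rational(1, 2), Pow(13, -1), Add(196, -3)), Add(1888, Mul(32, 33))), Rational(1, 2)) = Pow(Add(Mul(Rational(1, 2), Rational(1, 13), 193), Add(1888, 1056)), Rational(1, 2)) = Pow(Add(Rational(193, 26), 2944), Rational(1, 2)) = Pow(Rational(76737, 26), Rational(1, 2)) = Mul(Rational(1, 26), Pow(1995162, Rational(1, 2)))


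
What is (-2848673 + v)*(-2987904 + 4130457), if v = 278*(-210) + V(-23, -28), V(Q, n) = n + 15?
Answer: -3321476979498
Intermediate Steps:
V(Q, n) = 15 + n
v = -58393 (v = 278*(-210) + (15 - 28) = -58380 - 13 = -58393)
(-2848673 + v)*(-2987904 + 4130457) = (-2848673 - 58393)*(-2987904 + 4130457) = -2907066*1142553 = -3321476979498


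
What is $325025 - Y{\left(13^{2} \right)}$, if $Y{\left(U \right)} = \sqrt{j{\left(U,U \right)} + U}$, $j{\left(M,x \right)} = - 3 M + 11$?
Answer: $325025 - i \sqrt{327} \approx 3.2503 \cdot 10^{5} - 18.083 i$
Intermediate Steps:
$j{\left(M,x \right)} = 11 - 3 M$
$Y{\left(U \right)} = \sqrt{11 - 2 U}$ ($Y{\left(U \right)} = \sqrt{\left(11 - 3 U\right) + U} = \sqrt{11 - 2 U}$)
$325025 - Y{\left(13^{2} \right)} = 325025 - \sqrt{11 - 2 \cdot 13^{2}} = 325025 - \sqrt{11 - 338} = 325025 - \sqrt{-327} = 325025 - i \sqrt{327}$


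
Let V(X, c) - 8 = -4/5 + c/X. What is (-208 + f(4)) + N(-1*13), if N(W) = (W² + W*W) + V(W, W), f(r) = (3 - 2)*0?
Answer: 691/5 ≈ 138.20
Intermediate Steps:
V(X, c) = 36/5 + c/X (V(X, c) = 8 + (-4/5 + c/X) = 8 + (-4*⅕ + c/X) = 8 + (-⅘ + c/X) = 36/5 + c/X)
f(r) = 0 (f(r) = 1*0 = 0)
N(W) = 41/5 + 2*W² (N(W) = (W² + W*W) + (36/5 + W/W) = (W² + W²) + (36/5 + 1) = 2*W² + 41/5 = 41/5 + 2*W²)
(-208 + f(4)) + N(-1*13) = (-208 + 0) + (41/5 + 2*(-1*13)²) = -208 + (41/5 + 2*(-13)²) = -208 + (41/5 + 2*169) = -208 + (41/5 + 338) = -208 + 1731/5 = 691/5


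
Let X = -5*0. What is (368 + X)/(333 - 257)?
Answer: 92/19 ≈ 4.8421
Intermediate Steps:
X = 0
(368 + X)/(333 - 257) = (368 + 0)/(333 - 257) = 368/76 = 368*(1/76) = 92/19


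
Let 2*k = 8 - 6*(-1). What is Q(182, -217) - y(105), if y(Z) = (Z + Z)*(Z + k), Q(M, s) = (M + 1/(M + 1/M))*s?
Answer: -2087378244/33125 ≈ -63015.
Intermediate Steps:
k = 7 (k = (8 - 6*(-1))/2 = (8 + 6)/2 = (½)*14 = 7)
Q(M, s) = s*(M + 1/(M + 1/M))
y(Z) = 2*Z*(7 + Z) (y(Z) = (Z + Z)*(Z + 7) = (2*Z)*(7 + Z) = 2*Z*(7 + Z))
Q(182, -217) - y(105) = 182*(-217)*(2 + 182²)/(1 + 182²) - 2*105*(7 + 105) = 182*(-217)*(2 + 33124)/(1 + 33124) - 2*105*112 = 182*(-217)*33126/33125 - 1*23520 = 182*(-217)*(1/33125)*33126 - 23520 = -1308278244/33125 - 23520 = -2087378244/33125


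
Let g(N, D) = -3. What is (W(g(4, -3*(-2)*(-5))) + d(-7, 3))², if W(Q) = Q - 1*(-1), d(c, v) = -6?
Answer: 64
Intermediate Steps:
W(Q) = 1 + Q (W(Q) = Q + 1 = 1 + Q)
(W(g(4, -3*(-2)*(-5))) + d(-7, 3))² = ((1 - 3) - 6)² = (-2 - 6)² = (-8)² = 64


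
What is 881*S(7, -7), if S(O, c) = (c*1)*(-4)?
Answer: 24668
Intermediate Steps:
S(O, c) = -4*c (S(O, c) = c*(-4) = -4*c)
881*S(7, -7) = 881*(-4*(-7)) = 881*28 = 24668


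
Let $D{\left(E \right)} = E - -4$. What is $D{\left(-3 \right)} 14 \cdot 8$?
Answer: $112$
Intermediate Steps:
$D{\left(E \right)} = 4 + E$ ($D{\left(E \right)} = E + 4 = 4 + E$)
$D{\left(-3 \right)} 14 \cdot 8 = \left(4 - 3\right) 14 \cdot 8 = 1 \cdot 14 \cdot 8 = 14 \cdot 8 = 112$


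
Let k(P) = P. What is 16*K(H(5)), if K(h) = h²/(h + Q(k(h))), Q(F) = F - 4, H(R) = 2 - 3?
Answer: -8/3 ≈ -2.6667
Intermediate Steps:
H(R) = -1
Q(F) = -4 + F
K(h) = h²/(-4 + 2*h) (K(h) = h²/(h + (-4 + h)) = h²/(-4 + 2*h))
16*K(H(5)) = 16*((½)*(-1)²/(-2 - 1)) = 16*((½)*1/(-3)) = 16*((½)*1*(-⅓)) = 16*(-⅙) = -8/3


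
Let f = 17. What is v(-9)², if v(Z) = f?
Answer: 289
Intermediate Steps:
v(Z) = 17
v(-9)² = 17² = 289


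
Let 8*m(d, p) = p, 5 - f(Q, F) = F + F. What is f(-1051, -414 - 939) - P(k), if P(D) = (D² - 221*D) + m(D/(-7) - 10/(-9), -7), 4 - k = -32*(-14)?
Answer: -2340385/8 ≈ -2.9255e+5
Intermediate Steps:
k = -444 (k = 4 - (-32)*(-14) = 4 - 1*448 = 4 - 448 = -444)
f(Q, F) = 5 - 2*F (f(Q, F) = 5 - (F + F) = 5 - 2*F)
m(d, p) = p/8
P(D) = -7/8 + D² - 221*D (P(D) = (D² - 221*D) + (⅛)*(-7) = (D² - 221*D) - 7/8 = -7/8 + D² - 221*D)
f(-1051, -414 - 939) - P(k) = (5 - 2*(-414 - 939)) - (-7/8 + (-444)² - 221*(-444)) = (5 - 2*(-1353)) - (-7/8 + 197136 + 98124) = (5 + 2706) - 1*2362073/8 = 2711 - 2362073/8 = -2340385/8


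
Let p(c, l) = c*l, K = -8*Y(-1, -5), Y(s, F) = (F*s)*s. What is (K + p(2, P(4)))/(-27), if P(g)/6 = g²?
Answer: -232/27 ≈ -8.5926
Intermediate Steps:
Y(s, F) = F*s²
P(g) = 6*g²
K = 40 (K = -(-40)*(-1)² = -(-40) = -8*(-5) = 40)
(K + p(2, P(4)))/(-27) = (40 + 2*(6*4²))/(-27) = (40 + 2*(6*16))*(-1/27) = (40 + 2*96)*(-1/27) = (40 + 192)*(-1/27) = 232*(-1/27) = -232/27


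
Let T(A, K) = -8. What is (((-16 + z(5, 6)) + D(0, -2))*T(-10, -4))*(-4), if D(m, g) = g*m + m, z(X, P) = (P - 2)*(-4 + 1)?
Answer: -896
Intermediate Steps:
z(X, P) = 6 - 3*P (z(X, P) = (-2 + P)*(-3) = 6 - 3*P)
D(m, g) = m + g*m
(((-16 + z(5, 6)) + D(0, -2))*T(-10, -4))*(-4) = (((-16 + (6 - 3*6)) + 0*(1 - 2))*(-8))*(-4) = (((-16 + (6 - 18)) + 0*(-1))*(-8))*(-4) = (((-16 - 12) + 0)*(-8))*(-4) = ((-28 + 0)*(-8))*(-4) = -28*(-8)*(-4) = 224*(-4) = -896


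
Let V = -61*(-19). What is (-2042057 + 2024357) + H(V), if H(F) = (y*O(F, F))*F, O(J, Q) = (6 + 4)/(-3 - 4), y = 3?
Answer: -158670/7 ≈ -22667.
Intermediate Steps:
O(J, Q) = -10/7 (O(J, Q) = 10/(-7) = 10*(-1/7) = -10/7)
V = 1159
H(F) = -30*F/7 (H(F) = (3*(-10/7))*F = -30*F/7)
(-2042057 + 2024357) + H(V) = (-2042057 + 2024357) - 30/7*1159 = -17700 - 34770/7 = -158670/7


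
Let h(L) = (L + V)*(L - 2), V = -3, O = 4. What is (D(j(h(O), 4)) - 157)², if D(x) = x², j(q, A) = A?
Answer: 19881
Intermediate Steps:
h(L) = (-3 + L)*(-2 + L) (h(L) = (L - 3)*(L - 2) = (-3 + L)*(-2 + L))
(D(j(h(O), 4)) - 157)² = (4² - 157)² = (16 - 157)² = (-141)² = 19881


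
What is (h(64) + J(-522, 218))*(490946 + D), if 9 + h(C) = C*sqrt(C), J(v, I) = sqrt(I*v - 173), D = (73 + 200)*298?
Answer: 287866900 + 572300*I*sqrt(113969) ≈ 2.8787e+8 + 1.932e+8*I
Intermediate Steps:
D = 81354 (D = 273*298 = 81354)
J(v, I) = sqrt(-173 + I*v)
h(C) = -9 + C**(3/2) (h(C) = -9 + C*sqrt(C) = -9 + C**(3/2))
(h(64) + J(-522, 218))*(490946 + D) = ((-9 + 64**(3/2)) + sqrt(-173 + 218*(-522)))*(490946 + 81354) = ((-9 + 512) + sqrt(-173 - 113796))*572300 = (503 + sqrt(-113969))*572300 = (503 + I*sqrt(113969))*572300 = 287866900 + 572300*I*sqrt(113969)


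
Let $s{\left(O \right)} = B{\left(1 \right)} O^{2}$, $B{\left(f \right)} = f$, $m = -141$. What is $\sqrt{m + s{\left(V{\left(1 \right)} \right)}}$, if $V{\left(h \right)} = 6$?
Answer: $i \sqrt{105} \approx 10.247 i$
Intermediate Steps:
$s{\left(O \right)} = O^{2}$ ($s{\left(O \right)} = 1 O^{2} = O^{2}$)
$\sqrt{m + s{\left(V{\left(1 \right)} \right)}} = \sqrt{-141 + 6^{2}} = \sqrt{-141 + 36} = \sqrt{-105} = i \sqrt{105}$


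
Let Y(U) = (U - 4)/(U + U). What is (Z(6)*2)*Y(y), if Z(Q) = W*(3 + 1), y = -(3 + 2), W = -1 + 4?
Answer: 108/5 ≈ 21.600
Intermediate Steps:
W = 3
y = -5 (y = -1*5 = -5)
Z(Q) = 12 (Z(Q) = 3*(3 + 1) = 3*4 = 12)
Y(U) = (-4 + U)/(2*U) (Y(U) = (-4 + U)/((2*U)) = (-4 + U)*(1/(2*U)) = (-4 + U)/(2*U))
(Z(6)*2)*Y(y) = (12*2)*((½)*(-4 - 5)/(-5)) = 24*((½)*(-⅕)*(-9)) = 24*(9/10) = 108/5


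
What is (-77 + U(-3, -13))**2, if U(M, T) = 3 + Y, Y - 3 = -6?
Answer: 5929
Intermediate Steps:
Y = -3 (Y = 3 - 6 = -3)
U(M, T) = 0 (U(M, T) = 3 - 3 = 0)
(-77 + U(-3, -13))**2 = (-77 + 0)**2 = (-77)**2 = 5929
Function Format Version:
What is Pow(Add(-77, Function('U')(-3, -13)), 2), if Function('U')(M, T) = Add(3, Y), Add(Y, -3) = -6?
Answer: 5929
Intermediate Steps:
Y = -3 (Y = Add(3, -6) = -3)
Function('U')(M, T) = 0 (Function('U')(M, T) = Add(3, -3) = 0)
Pow(Add(-77, Function('U')(-3, -13)), 2) = Pow(Add(-77, 0), 2) = Pow(-77, 2) = 5929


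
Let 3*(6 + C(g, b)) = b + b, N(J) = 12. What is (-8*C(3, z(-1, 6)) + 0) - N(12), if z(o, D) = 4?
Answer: 44/3 ≈ 14.667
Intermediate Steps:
C(g, b) = -6 + 2*b/3 (C(g, b) = -6 + (b + b)/3 = -6 + (2*b)/3 = -6 + 2*b/3)
(-8*C(3, z(-1, 6)) + 0) - N(12) = (-8*(-6 + (⅔)*4) + 0) - 1*12 = (-8*(-6 + 8/3) + 0) - 12 = (-8*(-10/3) + 0) - 12 = (80/3 + 0) - 12 = 80/3 - 12 = 44/3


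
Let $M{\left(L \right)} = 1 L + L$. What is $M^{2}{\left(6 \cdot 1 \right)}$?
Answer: $144$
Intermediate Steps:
$M{\left(L \right)} = 2 L$ ($M{\left(L \right)} = L + L = 2 L$)
$M^{2}{\left(6 \cdot 1 \right)} = \left(2 \cdot 6 \cdot 1\right)^{2} = \left(2 \cdot 6\right)^{2} = 12^{2} = 144$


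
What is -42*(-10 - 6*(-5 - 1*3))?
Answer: -1596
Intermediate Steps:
-42*(-10 - 6*(-5 - 1*3)) = -42*(-10 - 6*(-5 - 3)) = -42*(-10 - 6*(-8)) = -42*(-10 + 48) = -42*38 = -1596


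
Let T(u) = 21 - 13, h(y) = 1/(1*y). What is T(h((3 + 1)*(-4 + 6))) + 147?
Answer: 155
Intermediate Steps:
h(y) = 1/y
T(u) = 8
T(h((3 + 1)*(-4 + 6))) + 147 = 8 + 147 = 155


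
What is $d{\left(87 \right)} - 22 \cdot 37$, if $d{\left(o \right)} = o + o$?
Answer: $-640$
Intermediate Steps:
$d{\left(o \right)} = 2 o$
$d{\left(87 \right)} - 22 \cdot 37 = 2 \cdot 87 - 22 \cdot 37 = 174 - 814 = -640$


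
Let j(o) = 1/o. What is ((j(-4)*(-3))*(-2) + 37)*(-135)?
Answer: -9585/2 ≈ -4792.5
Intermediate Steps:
((j(-4)*(-3))*(-2) + 37)*(-135) = ((-3/(-4))*(-2) + 37)*(-135) = (-1/4*(-3)*(-2) + 37)*(-135) = ((3/4)*(-2) + 37)*(-135) = (-3/2 + 37)*(-135) = (71/2)*(-135) = -9585/2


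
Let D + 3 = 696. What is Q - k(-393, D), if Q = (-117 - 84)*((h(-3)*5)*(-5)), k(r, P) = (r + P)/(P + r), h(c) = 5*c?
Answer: -75376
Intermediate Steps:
D = 693 (D = -3 + 696 = 693)
k(r, P) = 1 (k(r, P) = (P + r)/(P + r) = 1)
Q = -75375 (Q = (-117 - 84)*(((5*(-3))*5)*(-5)) = -201*(-15*5)*(-5) = -(-15075)*(-5) = -201*375 = -75375)
Q - k(-393, D) = -75375 - 1*1 = -75375 - 1 = -75376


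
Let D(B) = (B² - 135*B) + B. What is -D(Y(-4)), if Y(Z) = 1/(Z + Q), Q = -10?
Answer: -1877/196 ≈ -9.5765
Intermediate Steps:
Y(Z) = 1/(-10 + Z) (Y(Z) = 1/(Z - 10) = 1/(-10 + Z))
D(B) = B² - 134*B
-D(Y(-4)) = -(-134 + 1/(-10 - 4))/(-10 - 4) = -(-134 + 1/(-14))/(-14) = -(-1)*(-134 - 1/14)/14 = -(-1)*(-1877)/(14*14) = -1*1877/196 = -1877/196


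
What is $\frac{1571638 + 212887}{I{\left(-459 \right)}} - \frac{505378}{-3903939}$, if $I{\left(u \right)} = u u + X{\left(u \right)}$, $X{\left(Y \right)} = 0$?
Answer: $\frac{785905587377}{91387308051} \approx 8.5997$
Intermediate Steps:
$I{\left(u \right)} = u^{2}$ ($I{\left(u \right)} = u u + 0 = u^{2} + 0 = u^{2}$)
$\frac{1571638 + 212887}{I{\left(-459 \right)}} - \frac{505378}{-3903939} = \frac{1571638 + 212887}{\left(-459\right)^{2}} - \frac{505378}{-3903939} = \frac{1784525}{210681} - - \frac{505378}{3903939} = 1784525 \cdot \frac{1}{210681} + \frac{505378}{3903939} = \frac{1784525}{210681} + \frac{505378}{3903939} = \frac{785905587377}{91387308051}$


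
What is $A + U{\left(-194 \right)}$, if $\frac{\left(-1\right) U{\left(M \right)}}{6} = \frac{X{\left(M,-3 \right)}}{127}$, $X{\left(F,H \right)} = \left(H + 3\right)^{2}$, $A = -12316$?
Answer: $-12316$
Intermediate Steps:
$X{\left(F,H \right)} = \left(3 + H\right)^{2}$
$U{\left(M \right)} = 0$ ($U{\left(M \right)} = - 6 \frac{\left(3 - 3\right)^{2}}{127} = - 6 \cdot 0^{2} \cdot \frac{1}{127} = - 6 \cdot 0 \cdot \frac{1}{127} = \left(-6\right) 0 = 0$)
$A + U{\left(-194 \right)} = -12316 + 0 = -12316$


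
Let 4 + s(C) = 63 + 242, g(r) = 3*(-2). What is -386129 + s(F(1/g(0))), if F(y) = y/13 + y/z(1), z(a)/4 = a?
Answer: -385828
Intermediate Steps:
g(r) = -6
z(a) = 4*a
F(y) = 17*y/52 (F(y) = y/13 + y/((4*1)) = y*(1/13) + y/4 = y/13 + y*(1/4) = y/13 + y/4 = 17*y/52)
s(C) = 301 (s(C) = -4 + (63 + 242) = -4 + 305 = 301)
-386129 + s(F(1/g(0))) = -386129 + 301 = -385828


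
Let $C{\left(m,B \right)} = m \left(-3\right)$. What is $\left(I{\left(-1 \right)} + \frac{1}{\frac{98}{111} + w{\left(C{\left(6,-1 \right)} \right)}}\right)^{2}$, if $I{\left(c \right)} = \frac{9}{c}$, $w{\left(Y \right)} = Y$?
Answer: $\frac{296218521}{3610000} \approx 82.055$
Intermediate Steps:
$C{\left(m,B \right)} = - 3 m$
$\left(I{\left(-1 \right)} + \frac{1}{\frac{98}{111} + w{\left(C{\left(6,-1 \right)} \right)}}\right)^{2} = \left(\frac{9}{-1} + \frac{1}{\frac{98}{111} - 18}\right)^{2} = \left(9 \left(-1\right) + \frac{1}{98 \cdot \frac{1}{111} - 18}\right)^{2} = \left(-9 + \frac{1}{\frac{98}{111} - 18}\right)^{2} = \left(-9 + \frac{1}{- \frac{1900}{111}}\right)^{2} = \left(-9 - \frac{111}{1900}\right)^{2} = \left(- \frac{17211}{1900}\right)^{2} = \frac{296218521}{3610000}$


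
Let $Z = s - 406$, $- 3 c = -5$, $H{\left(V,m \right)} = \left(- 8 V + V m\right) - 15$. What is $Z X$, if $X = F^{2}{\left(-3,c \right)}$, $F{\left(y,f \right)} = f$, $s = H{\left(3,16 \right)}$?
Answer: $- \frac{9925}{9} \approx -1102.8$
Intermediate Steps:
$H{\left(V,m \right)} = -15 - 8 V + V m$
$s = 9$ ($s = -15 - 24 + 3 \cdot 16 = -15 - 24 + 48 = 9$)
$c = \frac{5}{3}$ ($c = \left(- \frac{1}{3}\right) \left(-5\right) = \frac{5}{3} \approx 1.6667$)
$Z = -397$ ($Z = 9 - 406 = -397$)
$X = \frac{25}{9}$ ($X = \left(\frac{5}{3}\right)^{2} = \frac{25}{9} \approx 2.7778$)
$Z X = \left(-397\right) \frac{25}{9} = - \frac{9925}{9}$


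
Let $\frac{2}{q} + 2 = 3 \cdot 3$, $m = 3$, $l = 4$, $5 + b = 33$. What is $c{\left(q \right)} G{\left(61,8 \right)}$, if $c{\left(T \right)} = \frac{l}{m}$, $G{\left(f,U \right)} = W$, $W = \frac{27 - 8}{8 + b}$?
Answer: $\frac{19}{27} \approx 0.7037$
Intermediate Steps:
$b = 28$ ($b = -5 + 33 = 28$)
$W = \frac{19}{36}$ ($W = \frac{27 - 8}{8 + 28} = \frac{19}{36} \approx 0.52778$)
$G{\left(f,U \right)} = \frac{19}{36}$
$q = \frac{2}{7}$ ($q = \frac{2}{-2 + 3 \cdot 3} = \frac{2}{-2 + 9} = \frac{2}{7} \approx 0.28571$)
$c{\left(T \right)} = \frac{4}{3}$
$c{\left(q \right)} G{\left(61,8 \right)} = \frac{4}{3} \cdot \frac{19}{36} = \frac{19}{27}$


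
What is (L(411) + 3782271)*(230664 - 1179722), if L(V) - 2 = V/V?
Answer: -3589597397892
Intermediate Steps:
L(V) = 3 (L(V) = 2 + V/V = 2 + 1 = 3)
(L(411) + 3782271)*(230664 - 1179722) = (3 + 3782271)*(230664 - 1179722) = 3782274*(-949058) = -3589597397892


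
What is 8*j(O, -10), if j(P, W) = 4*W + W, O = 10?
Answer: -400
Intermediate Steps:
j(P, W) = 5*W
8*j(O, -10) = 8*(5*(-10)) = 8*(-50) = -400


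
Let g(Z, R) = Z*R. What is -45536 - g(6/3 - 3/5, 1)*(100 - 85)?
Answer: -45557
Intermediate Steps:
g(Z, R) = R*Z
-45536 - g(6/3 - 3/5, 1)*(100 - 85) = -45536 - 1*(6/3 - 3/5)*(100 - 85) = -45536 - 1*(6*(⅓) - 3*⅕)*15 = -45536 - 1*(2 - ⅗)*15 = -45536 - 1*(7/5)*15 = -45536 - 7*15/5 = -45536 - 1*21 = -45536 - 21 = -45557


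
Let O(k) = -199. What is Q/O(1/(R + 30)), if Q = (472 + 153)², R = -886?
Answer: -390625/199 ≈ -1962.9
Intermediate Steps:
Q = 390625 (Q = 625² = 390625)
Q/O(1/(R + 30)) = 390625/(-199) = 390625*(-1/199) = -390625/199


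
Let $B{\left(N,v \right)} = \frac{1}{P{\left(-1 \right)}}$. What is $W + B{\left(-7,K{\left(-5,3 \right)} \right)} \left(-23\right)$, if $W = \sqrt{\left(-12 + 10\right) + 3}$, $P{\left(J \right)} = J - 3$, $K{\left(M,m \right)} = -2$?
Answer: $\frac{27}{4} \approx 6.75$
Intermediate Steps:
$P{\left(J \right)} = -3 + J$ ($P{\left(J \right)} = J - 3 = -3 + J$)
$W = 1$ ($W = \sqrt{-2 + 3} = \sqrt{1} = 1$)
$B{\left(N,v \right)} = - \frac{1}{4}$ ($B{\left(N,v \right)} = \frac{1}{-3 - 1} = \frac{1}{-4} = - \frac{1}{4}$)
$W + B{\left(-7,K{\left(-5,3 \right)} \right)} \left(-23\right) = 1 - - \frac{23}{4} = 1 + \frac{23}{4} = \frac{27}{4}$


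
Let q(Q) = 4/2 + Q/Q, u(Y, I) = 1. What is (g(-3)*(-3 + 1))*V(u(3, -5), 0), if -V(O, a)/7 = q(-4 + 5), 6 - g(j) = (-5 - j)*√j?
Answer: 252 + 84*I*√3 ≈ 252.0 + 145.49*I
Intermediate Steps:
g(j) = 6 - √j*(-5 - j) (g(j) = 6 - (-5 - j)*√j = 6 - √j*(-5 - j))
q(Q) = 3 (q(Q) = 4*(½) + 1 = 2 + 1 = 3)
V(O, a) = -21 (V(O, a) = -7*3 = -21)
(g(-3)*(-3 + 1))*V(u(3, -5), 0) = ((6 + (-3)^(3/2) + 5*√(-3))*(-3 + 1))*(-21) = ((6 - 3*I*√3 + 5*(I*√3))*(-2))*(-21) = ((6 - 3*I*√3 + 5*I*√3)*(-2))*(-21) = ((6 + 2*I*√3)*(-2))*(-21) = (-12 - 4*I*√3)*(-21) = 252 + 84*I*√3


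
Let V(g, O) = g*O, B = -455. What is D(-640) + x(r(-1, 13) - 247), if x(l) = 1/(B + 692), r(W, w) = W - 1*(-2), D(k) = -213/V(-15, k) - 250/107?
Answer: -191058089/81148800 ≈ -2.3544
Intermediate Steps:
V(g, O) = O*g
D(k) = -250/107 + 71/(5*k) (D(k) = -213*(-1/(15*k)) - 250/107 = -213*(-1/(15*k)) - 250*1/107 = -(-71)/(5*k) - 250/107 = 71/(5*k) - 250/107 = -250/107 + 71/(5*k))
r(W, w) = 2 + W (r(W, w) = W + 2 = 2 + W)
x(l) = 1/237 (x(l) = 1/(-455 + 692) = 1/237)
D(-640) + x(r(-1, 13) - 247) = (1/535)*(7597 - 1250*(-640))/(-640) + 1/237 = (1/535)*(-1/640)*(7597 + 800000) + 1/237 = (1/535)*(-1/640)*807597 + 1/237 = -807597/342400 + 1/237 = -191058089/81148800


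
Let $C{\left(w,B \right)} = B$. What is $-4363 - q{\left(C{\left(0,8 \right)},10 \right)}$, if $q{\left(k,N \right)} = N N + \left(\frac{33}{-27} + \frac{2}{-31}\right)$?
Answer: $- \frac{1244818}{279} \approx -4461.7$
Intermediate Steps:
$q{\left(k,N \right)} = - \frac{359}{279} + N^{2}$ ($q{\left(k,N \right)} = N^{2} + \left(33 \left(- \frac{1}{27}\right) + 2 \left(- \frac{1}{31}\right)\right) = N^{2} - \frac{359}{279} = - \frac{359}{279} + N^{2}$)
$-4363 - q{\left(C{\left(0,8 \right)},10 \right)} = -4363 - \left(- \frac{359}{279} + 10^{2}\right) = -4363 - \left(- \frac{359}{279} + 100\right) = -4363 - \frac{27541}{279} = - \frac{1244818}{279}$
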